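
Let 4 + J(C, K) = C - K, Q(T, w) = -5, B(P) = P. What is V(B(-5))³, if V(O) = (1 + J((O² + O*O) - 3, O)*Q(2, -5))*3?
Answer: -368601813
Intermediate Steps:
J(C, K) = -4 + C - K (J(C, K) = -4 + (C - K) = -4 + C - K)
V(O) = 108 - 30*O² + 15*O (V(O) = (1 + (-4 + ((O² + O*O) - 3) - O)*(-5))*3 = (1 + (-4 + ((O² + O²) - 3) - O)*(-5))*3 = (1 + (-4 + (2*O² - 3) - O)*(-5))*3 = (1 + (-4 + (-3 + 2*O²) - O)*(-5))*3 = (1 + (-7 - O + 2*O²)*(-5))*3 = (1 + (35 - 10*O² + 5*O))*3 = (36 - 10*O² + 5*O)*3 = 108 - 30*O² + 15*O)
V(B(-5))³ = (108 - 30*(-5)² + 15*(-5))³ = (108 - 30*25 - 75)³ = (108 - 750 - 75)³ = (-717)³ = -368601813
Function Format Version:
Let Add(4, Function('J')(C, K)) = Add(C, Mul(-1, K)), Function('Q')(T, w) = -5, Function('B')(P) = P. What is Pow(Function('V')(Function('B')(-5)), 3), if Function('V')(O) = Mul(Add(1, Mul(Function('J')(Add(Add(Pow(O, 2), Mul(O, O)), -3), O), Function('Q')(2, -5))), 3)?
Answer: -368601813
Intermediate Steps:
Function('J')(C, K) = Add(-4, C, Mul(-1, K)) (Function('J')(C, K) = Add(-4, Add(C, Mul(-1, K))) = Add(-4, C, Mul(-1, K)))
Function('V')(O) = Add(108, Mul(-30, Pow(O, 2)), Mul(15, O)) (Function('V')(O) = Mul(Add(1, Mul(Add(-4, Add(Add(Pow(O, 2), Mul(O, O)), -3), Mul(-1, O)), -5)), 3) = Mul(Add(1, Mul(Add(-4, Add(Add(Pow(O, 2), Pow(O, 2)), -3), Mul(-1, O)), -5)), 3) = Mul(Add(1, Mul(Add(-4, Add(Mul(2, Pow(O, 2)), -3), Mul(-1, O)), -5)), 3) = Mul(Add(1, Mul(Add(-4, Add(-3, Mul(2, Pow(O, 2))), Mul(-1, O)), -5)), 3) = Mul(Add(1, Mul(Add(-7, Mul(-1, O), Mul(2, Pow(O, 2))), -5)), 3) = Mul(Add(1, Add(35, Mul(-10, Pow(O, 2)), Mul(5, O))), 3) = Mul(Add(36, Mul(-10, Pow(O, 2)), Mul(5, O)), 3) = Add(108, Mul(-30, Pow(O, 2)), Mul(15, O)))
Pow(Function('V')(Function('B')(-5)), 3) = Pow(Add(108, Mul(-30, Pow(-5, 2)), Mul(15, -5)), 3) = Pow(Add(108, Mul(-30, 25), -75), 3) = Pow(Add(108, -750, -75), 3) = Pow(-717, 3) = -368601813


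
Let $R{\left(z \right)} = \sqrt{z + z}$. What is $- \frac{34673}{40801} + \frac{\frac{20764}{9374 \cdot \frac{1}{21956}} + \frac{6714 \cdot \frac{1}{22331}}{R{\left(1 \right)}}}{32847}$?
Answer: $\frac{3962430187495}{6281472625089} + \frac{1119 \sqrt{2}}{244502119} \approx 0.63082$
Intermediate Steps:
$R{\left(z \right)} = \sqrt{2} \sqrt{z}$ ($R{\left(z \right)} = \sqrt{2 z} = \sqrt{2} \sqrt{z}$)
$- \frac{34673}{40801} + \frac{\frac{20764}{9374 \cdot \frac{1}{21956}} + \frac{6714 \cdot \frac{1}{22331}}{R{\left(1 \right)}}}{32847} = - \frac{34673}{40801} + \frac{\frac{20764}{9374 \cdot \frac{1}{21956}} + \frac{6714 \cdot \frac{1}{22331}}{\sqrt{2} \sqrt{1}}}{32847} = \left(-34673\right) \frac{1}{40801} + \left(\frac{20764}{9374 \cdot \frac{1}{21956}} + \frac{6714 \cdot \frac{1}{22331}}{\sqrt{2} \cdot 1}\right) \frac{1}{32847} = - \frac{34673}{40801} + \left(\frac{20764}{\frac{4687}{10978}} + \frac{6714}{22331 \sqrt{2}}\right) \frac{1}{32847} = - \frac{34673}{40801} + \left(20764 \cdot \frac{10978}{4687} + \frac{6714 \frac{\sqrt{2}}{2}}{22331}\right) \frac{1}{32847} = - \frac{34673}{40801} + \left(\frac{227947192}{4687} + \frac{3357 \sqrt{2}}{22331}\right) \frac{1}{32847} = - \frac{34673}{40801} + \left(\frac{227947192}{153953889} + \frac{1119 \sqrt{2}}{244502119}\right) = \frac{3962430187495}{6281472625089} + \frac{1119 \sqrt{2}}{244502119}$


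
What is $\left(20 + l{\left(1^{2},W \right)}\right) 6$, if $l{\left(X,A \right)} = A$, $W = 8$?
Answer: $168$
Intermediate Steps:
$\left(20 + l{\left(1^{2},W \right)}\right) 6 = \left(20 + 8\right) 6 = 28 \cdot 6 = 168$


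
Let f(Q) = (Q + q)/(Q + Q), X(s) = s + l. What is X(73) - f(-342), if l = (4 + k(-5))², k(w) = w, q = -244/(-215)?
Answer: 5404577/73530 ≈ 73.502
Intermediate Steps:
q = 244/215 (q = -244*(-1/215) = 244/215 ≈ 1.1349)
l = 1 (l = (4 - 5)² = (-1)² = 1)
X(s) = 1 + s (X(s) = s + 1 = 1 + s)
f(Q) = (244/215 + Q)/(2*Q) (f(Q) = (Q + 244/215)/(Q + Q) = (244/215 + Q)/((2*Q)) = (244/215 + Q)*(1/(2*Q)) = (244/215 + Q)/(2*Q))
X(73) - f(-342) = (1 + 73) - (244 + 215*(-342))/(430*(-342)) = 74 - (-1)*(244 - 73530)/(430*342) = 74 - (-1)*(-73286)/(430*342) = 74 - 1*36643/73530 = 74 - 36643/73530 = 5404577/73530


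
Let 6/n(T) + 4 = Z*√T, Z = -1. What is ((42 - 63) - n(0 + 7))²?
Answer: 3053/9 + 220*√7/9 ≈ 403.90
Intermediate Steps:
n(T) = 6/(-4 - √T)
((42 - 63) - n(0 + 7))² = ((42 - 63) - (-6)/(4 + √(0 + 7)))² = (-21 - (-6)/(4 + √7))² = (-21 + 6/(4 + √7))²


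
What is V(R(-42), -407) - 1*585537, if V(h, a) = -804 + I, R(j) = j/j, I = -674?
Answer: -587015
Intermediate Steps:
R(j) = 1
V(h, a) = -1478 (V(h, a) = -804 - 674 = -1478)
V(R(-42), -407) - 1*585537 = -1478 - 1*585537 = -1478 - 585537 = -587015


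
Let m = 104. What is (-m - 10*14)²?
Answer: 59536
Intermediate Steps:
(-m - 10*14)² = (-1*104 - 10*14)² = (-104 - 140)² = (-244)² = 59536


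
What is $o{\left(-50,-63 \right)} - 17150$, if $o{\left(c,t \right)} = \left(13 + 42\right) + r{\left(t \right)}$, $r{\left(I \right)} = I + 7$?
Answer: $-17151$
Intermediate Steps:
$r{\left(I \right)} = 7 + I$
$o{\left(c,t \right)} = 62 + t$ ($o{\left(c,t \right)} = \left(13 + 42\right) + \left(7 + t\right) = 55 + \left(7 + t\right) = 62 + t$)
$o{\left(-50,-63 \right)} - 17150 = \left(62 - 63\right) - 17150 = -1 - 17150 = -17151$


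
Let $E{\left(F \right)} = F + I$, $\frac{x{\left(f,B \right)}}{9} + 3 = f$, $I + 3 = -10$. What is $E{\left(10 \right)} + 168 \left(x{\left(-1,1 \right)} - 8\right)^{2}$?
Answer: $325245$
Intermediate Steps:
$I = -13$ ($I = -3 - 10 = -13$)
$x{\left(f,B \right)} = -27 + 9 f$
$E{\left(F \right)} = -13 + F$ ($E{\left(F \right)} = F - 13 = -13 + F$)
$E{\left(10 \right)} + 168 \left(x{\left(-1,1 \right)} - 8\right)^{2} = \left(-13 + 10\right) + 168 \left(\left(-27 + 9 \left(-1\right)\right) - 8\right)^{2} = -3 + 168 \left(\left(-27 - 9\right) - 8\right)^{2} = -3 + 168 \left(-36 - 8\right)^{2} = -3 + 168 \left(-44\right)^{2} = -3 + 168 \cdot 1936 = -3 + 325248 = 325245$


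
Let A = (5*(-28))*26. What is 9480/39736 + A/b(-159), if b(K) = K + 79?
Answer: 454367/9934 ≈ 45.739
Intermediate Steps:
b(K) = 79 + K
A = -3640 (A = -140*26 = -3640)
9480/39736 + A/b(-159) = 9480/39736 - 3640/(79 - 159) = 9480*(1/39736) - 3640/(-80) = 1185/4967 - 3640*(-1/80) = 1185/4967 + 91/2 = 454367/9934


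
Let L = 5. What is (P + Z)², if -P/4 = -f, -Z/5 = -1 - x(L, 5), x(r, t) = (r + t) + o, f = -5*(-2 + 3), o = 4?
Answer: 3025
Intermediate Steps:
f = -5 (f = -5*1 = -5)
x(r, t) = 4 + r + t (x(r, t) = (r + t) + 4 = 4 + r + t)
Z = 75 (Z = -5*(-1 - (4 + 5 + 5)) = -5*(-1 - 1*14) = -5*(-1 - 14) = -5*(-15) = 75)
P = -20 (P = -(-4)*(-5) = -4*5 = -20)
(P + Z)² = (-20 + 75)² = 55² = 3025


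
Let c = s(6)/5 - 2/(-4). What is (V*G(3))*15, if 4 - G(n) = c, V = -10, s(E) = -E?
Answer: -705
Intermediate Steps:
c = -7/10 (c = -1*6/5 - 2/(-4) = -6*⅕ - 2*(-¼) = -6/5 + ½ = -7/10 ≈ -0.70000)
G(n) = 47/10 (G(n) = 4 - 1*(-7/10) = 4 + 7/10 = 47/10)
(V*G(3))*15 = -10*47/10*15 = -47*15 = -705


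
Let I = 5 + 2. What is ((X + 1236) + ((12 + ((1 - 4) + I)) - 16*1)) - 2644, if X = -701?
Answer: -2109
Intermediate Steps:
I = 7
((X + 1236) + ((12 + ((1 - 4) + I)) - 16*1)) - 2644 = ((-701 + 1236) + ((12 + ((1 - 4) + 7)) - 16*1)) - 2644 = (535 + ((12 + (-3 + 7)) - 16)) - 2644 = (535 + ((12 + 4) - 16)) - 2644 = (535 + (16 - 16)) - 2644 = (535 + 0) - 2644 = 535 - 2644 = -2109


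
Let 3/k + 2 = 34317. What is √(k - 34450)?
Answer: I*√40565537198305/34315 ≈ 185.61*I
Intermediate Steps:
k = 3/34315 (k = 3/(-2 + 34317) = 3/34315 ≈ 8.7425e-5)
√(k - 34450) = √(3/34315 - 34450) = √(-1182151747/34315) = I*√40565537198305/34315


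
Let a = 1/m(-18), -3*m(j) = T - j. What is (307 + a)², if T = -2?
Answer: 24098281/256 ≈ 94134.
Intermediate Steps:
m(j) = ⅔ + j/3 (m(j) = -(-2 - j)/3 = ⅔ + j/3)
a = -3/16 (a = 1/(⅔ + (⅓)*(-18)) = 1/(⅔ - 6) = 1/(-16/3) = -3/16 ≈ -0.18750)
(307 + a)² = (307 - 3/16)² = (4909/16)² = 24098281/256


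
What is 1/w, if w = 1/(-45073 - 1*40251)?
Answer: -85324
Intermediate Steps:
w = -1/85324 (w = 1/(-45073 - 40251) = 1/(-85324) = -1/85324 ≈ -1.1720e-5)
1/w = 1/(-1/85324) = -85324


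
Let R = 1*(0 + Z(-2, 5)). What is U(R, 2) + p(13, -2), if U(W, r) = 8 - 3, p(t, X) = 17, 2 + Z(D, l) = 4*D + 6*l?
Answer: 22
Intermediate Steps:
Z(D, l) = -2 + 4*D + 6*l (Z(D, l) = -2 + (4*D + 6*l) = -2 + 4*D + 6*l)
R = 20 (R = 1*(0 + (-2 + 4*(-2) + 6*5)) = 1*(0 + (-2 - 8 + 30)) = 1*(0 + 20) = 1*20 = 20)
U(W, r) = 5
U(R, 2) + p(13, -2) = 5 + 17 = 22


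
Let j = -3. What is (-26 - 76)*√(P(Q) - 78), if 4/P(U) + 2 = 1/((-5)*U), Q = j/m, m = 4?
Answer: -612*I*√377/13 ≈ -914.07*I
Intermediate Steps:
Q = -¾ (Q = -3/4 = -3*¼ = -¾ ≈ -0.75000)
P(U) = 4/(-2 - 1/(5*U)) (P(U) = 4/(-2 + 1/((-5)*U)) = 4/(-2 - 1/(5*U)))
(-26 - 76)*√(P(Q) - 78) = (-26 - 76)*√(-20*(-¾)/(1 + 10*(-¾)) - 78) = -102*√(-20*(-¾)/(1 - 15/2) - 78) = -102*√(-20*(-¾)/(-13/2) - 78) = -102*√(-20*(-¾)*(-2/13) - 78) = -102*√(-30/13 - 78) = -612*I*√377/13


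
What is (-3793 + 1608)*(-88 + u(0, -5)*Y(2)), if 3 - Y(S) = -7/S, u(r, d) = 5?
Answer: 242535/2 ≈ 1.2127e+5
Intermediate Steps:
Y(S) = 3 + 7/S (Y(S) = 3 - (-7)/S = 3 + 7/S)
(-3793 + 1608)*(-88 + u(0, -5)*Y(2)) = (-3793 + 1608)*(-88 + 5*(3 + 7/2)) = -2185*(-88 + 5*(3 + 7*(½))) = -2185*(-88 + 5*(3 + 7/2)) = -2185*(-88 + 5*(13/2)) = -2185*(-88 + 65/2) = -2185*(-111/2) = 242535/2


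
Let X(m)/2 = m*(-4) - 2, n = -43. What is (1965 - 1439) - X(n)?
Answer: 186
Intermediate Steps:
X(m) = -4 - 8*m (X(m) = 2*(m*(-4) - 2) = 2*(-4*m - 2) = 2*(-2 - 4*m) = -4 - 8*m)
(1965 - 1439) - X(n) = (1965 - 1439) - (-4 - 8*(-43)) = 526 - (-4 + 344) = 526 - 1*340 = 526 - 340 = 186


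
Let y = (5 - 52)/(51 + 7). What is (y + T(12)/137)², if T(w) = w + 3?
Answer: 31013761/63138916 ≈ 0.49120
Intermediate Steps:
T(w) = 3 + w
y = -47/58 ≈ -0.81034
(y + T(12)/137)² = (-47/58 + (3 + 12)/137)² = (-47/58 + 15*(1/137))² = (-47/58 + 15/137)² = (-5569/7946)² = 31013761/63138916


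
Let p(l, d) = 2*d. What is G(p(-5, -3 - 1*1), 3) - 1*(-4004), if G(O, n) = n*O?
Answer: 3980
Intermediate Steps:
G(O, n) = O*n
G(p(-5, -3 - 1*1), 3) - 1*(-4004) = (2*(-3 - 1*1))*3 - 1*(-4004) = (2*(-3 - 1))*3 + 4004 = (2*(-4))*3 + 4004 = -8*3 + 4004 = -24 + 4004 = 3980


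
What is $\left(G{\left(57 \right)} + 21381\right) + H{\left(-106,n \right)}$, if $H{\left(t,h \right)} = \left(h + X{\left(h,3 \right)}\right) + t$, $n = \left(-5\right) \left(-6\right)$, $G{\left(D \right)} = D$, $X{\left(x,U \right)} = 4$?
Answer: $21366$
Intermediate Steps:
$n = 30$
$H{\left(t,h \right)} = 4 + h + t$ ($H{\left(t,h \right)} = \left(h + 4\right) + t = \left(4 + h\right) + t = 4 + h + t$)
$\left(G{\left(57 \right)} + 21381\right) + H{\left(-106,n \right)} = \left(57 + 21381\right) + \left(4 + 30 - 106\right) = 21438 - 72 = 21366$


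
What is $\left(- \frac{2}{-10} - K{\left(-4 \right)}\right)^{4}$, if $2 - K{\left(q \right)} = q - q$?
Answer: $\frac{6561}{625} \approx 10.498$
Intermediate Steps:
$K{\left(q \right)} = 2$ ($K{\left(q \right)} = 2 - \left(q - q\right) = 2 - 0 = 2 + 0 = 2$)
$\left(- \frac{2}{-10} - K{\left(-4 \right)}\right)^{4} = \left(- \frac{2}{-10} - 2\right)^{4} = \left(\left(-2\right) \left(- \frac{1}{10}\right) - 2\right)^{4} = \left(\frac{1}{5} - 2\right)^{4} = \left(- \frac{9}{5}\right)^{4} = \frac{6561}{625}$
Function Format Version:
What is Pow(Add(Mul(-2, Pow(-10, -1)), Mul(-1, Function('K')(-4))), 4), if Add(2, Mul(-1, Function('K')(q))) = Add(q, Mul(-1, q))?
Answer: Rational(6561, 625) ≈ 10.498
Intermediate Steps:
Function('K')(q) = 2 (Function('K')(q) = Add(2, Mul(-1, Add(q, Mul(-1, q)))) = Add(2, Mul(-1, 0)) = Add(2, 0) = 2)
Pow(Add(Mul(-2, Pow(-10, -1)), Mul(-1, Function('K')(-4))), 4) = Pow(Add(Mul(-2, Pow(-10, -1)), Mul(-1, 2)), 4) = Pow(Add(Mul(-2, Rational(-1, 10)), -2), 4) = Pow(Add(Rational(1, 5), -2), 4) = Pow(Rational(-9, 5), 4) = Rational(6561, 625)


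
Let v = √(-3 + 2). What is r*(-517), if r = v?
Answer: -517*I ≈ -517.0*I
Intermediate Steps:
v = I (v = √(-1) = I ≈ 1.0*I)
r = I ≈ 1.0*I
r*(-517) = I*(-517) = -517*I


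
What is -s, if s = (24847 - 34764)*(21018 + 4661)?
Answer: 254658643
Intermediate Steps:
s = -254658643 (s = -9917*25679 = -254658643)
-s = -1*(-254658643) = 254658643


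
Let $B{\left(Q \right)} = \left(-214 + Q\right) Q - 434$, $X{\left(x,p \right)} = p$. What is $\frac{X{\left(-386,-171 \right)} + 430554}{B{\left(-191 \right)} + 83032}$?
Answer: $\frac{430383}{159953} \approx 2.6907$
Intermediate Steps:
$B{\left(Q \right)} = -434 + Q \left(-214 + Q\right)$ ($B{\left(Q \right)} = Q \left(-214 + Q\right) - 434 = -434 + Q \left(-214 + Q\right)$)
$\frac{X{\left(-386,-171 \right)} + 430554}{B{\left(-191 \right)} + 83032} = \frac{-171 + 430554}{\left(-434 + \left(-191\right)^{2} - -40874\right) + 83032} = \frac{430383}{\left(-434 + 36481 + 40874\right) + 83032} = \frac{430383}{76921 + 83032} = \frac{430383}{159953}$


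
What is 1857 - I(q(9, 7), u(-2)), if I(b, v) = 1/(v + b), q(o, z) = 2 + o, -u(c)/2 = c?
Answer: 27854/15 ≈ 1856.9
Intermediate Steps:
u(c) = -2*c
I(b, v) = 1/(b + v)
1857 - I(q(9, 7), u(-2)) = 1857 - 1/((2 + 9) - 2*(-2)) = 1857 - 1/(11 + 4) = 1857 - 1/15 = 27854/15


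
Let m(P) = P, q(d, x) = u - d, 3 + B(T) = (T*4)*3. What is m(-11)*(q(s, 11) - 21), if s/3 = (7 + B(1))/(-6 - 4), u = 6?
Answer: 561/5 ≈ 112.20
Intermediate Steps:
B(T) = -3 + 12*T (B(T) = -3 + (T*4)*3 = -3 + (4*T)*3 = -3 + 12*T)
s = -24/5 (s = 3*((7 + (-3 + 12*1))/(-6 - 4)) = 3*((7 + (-3 + 12))/(-10)) = 3*((7 + 9)*(-1/10)) = 3*(16*(-1/10)) = 3*(-8/5) = -24/5 ≈ -4.8000)
q(d, x) = 6 - d
m(-11)*(q(s, 11) - 21) = -11*((6 - 1*(-24/5)) - 21) = -11*((6 + 24/5) - 21) = -11*(54/5 - 21) = -11*(-51/5) = 561/5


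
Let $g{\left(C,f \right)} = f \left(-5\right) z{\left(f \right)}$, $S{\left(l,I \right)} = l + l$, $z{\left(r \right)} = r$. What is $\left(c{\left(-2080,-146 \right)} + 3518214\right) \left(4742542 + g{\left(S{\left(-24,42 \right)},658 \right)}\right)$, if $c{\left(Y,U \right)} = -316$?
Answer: $9068163068356$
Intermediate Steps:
$S{\left(l,I \right)} = 2 l$
$g{\left(C,f \right)} = - 5 f^{2}$ ($g{\left(C,f \right)} = f \left(-5\right) f = - 5 f f = - 5 f^{2}$)
$\left(c{\left(-2080,-146 \right)} + 3518214\right) \left(4742542 + g{\left(S{\left(-24,42 \right)},658 \right)}\right) = \left(-316 + 3518214\right) \left(4742542 - 5 \cdot 658^{2}\right) = 3517898 \left(4742542 - 2164820\right) = 3517898 \cdot 2577722 = 9068163068356$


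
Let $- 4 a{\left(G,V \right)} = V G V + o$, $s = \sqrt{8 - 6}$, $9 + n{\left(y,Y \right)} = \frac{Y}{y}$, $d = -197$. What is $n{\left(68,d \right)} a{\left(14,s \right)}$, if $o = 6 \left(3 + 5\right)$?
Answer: $\frac{15371}{68} \approx 226.04$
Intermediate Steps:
$n{\left(y,Y \right)} = -9 + \frac{Y}{y}$
$s = \sqrt{2} \approx 1.4142$
$o = 48$ ($o = 6 \cdot 8 = 48$)
$a{\left(G,V \right)} = -12 - \frac{G V^{2}}{4}$ ($a{\left(G,V \right)} = - \frac{V G V + 48}{4} = - \frac{G V V + 48}{4} = - \frac{G V^{2} + 48}{4} = - \frac{48 + G V^{2}}{4} = -12 - \frac{G V^{2}}{4}$)
$n{\left(68,d \right)} a{\left(14,s \right)} = \left(-9 - \frac{197}{68}\right) \left(-12 - \frac{7 \left(\sqrt{2}\right)^{2}}{2}\right) = \left(-9 - \frac{197}{68}\right) \left(-12 - \frac{7}{2} \cdot 2\right) = \left(-9 - \frac{197}{68}\right) \left(-12 - 7\right) = \left(- \frac{809}{68}\right) \left(-19\right) = \frac{15371}{68}$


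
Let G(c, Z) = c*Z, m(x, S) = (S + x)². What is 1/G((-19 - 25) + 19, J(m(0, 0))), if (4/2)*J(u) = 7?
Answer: -2/175 ≈ -0.011429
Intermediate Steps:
J(u) = 7/2 (J(u) = (½)*7 = 7/2)
G(c, Z) = Z*c
1/G((-19 - 25) + 19, J(m(0, 0))) = 1/(7*((-19 - 25) + 19)/2) = 1/(7*(-44 + 19)/2) = 1/((7/2)*(-25)) = 1/(-175/2) = -2/175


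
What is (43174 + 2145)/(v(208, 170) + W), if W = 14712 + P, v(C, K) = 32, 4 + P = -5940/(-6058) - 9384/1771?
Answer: 10569886327/3436847278 ≈ 3.0755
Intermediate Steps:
P = -1940074/233233 (P = -4 + (-5940/(-6058) - 9384/1771) = -4 + (-5940*(-1/6058) - 9384*1/1771) = -4 + (2970/3029 - 408/77) = -4 - 1007142/233233 = -1940074/233233 ≈ -8.3182)
W = 3429383822/233233 (W = 14712 - 1940074/233233 = 3429383822/233233 ≈ 14704.)
(43174 + 2145)/(v(208, 170) + W) = (43174 + 2145)/(32 + 3429383822/233233) = 45319/(3436847278/233233) = 45319*(233233/3436847278) = 10569886327/3436847278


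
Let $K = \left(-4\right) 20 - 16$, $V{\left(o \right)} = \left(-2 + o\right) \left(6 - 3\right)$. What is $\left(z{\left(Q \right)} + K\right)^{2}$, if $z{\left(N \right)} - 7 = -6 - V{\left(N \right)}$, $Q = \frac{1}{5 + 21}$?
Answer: $\frac{5368489}{676} \approx 7941.6$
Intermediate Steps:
$Q = \frac{1}{26} \approx 0.038462$
$V{\left(o \right)} = -6 + 3 o$ ($V{\left(o \right)} = \left(-2 + o\right) 3 = -6 + 3 o$)
$z{\left(N \right)} = 7 - 3 N$
$K = -96$ ($K = -80 - 16 = -96$)
$\left(z{\left(Q \right)} + K\right)^{2} = \left(\left(7 - \frac{3}{26}\right) - 96\right)^{2} = \left(\frac{179}{26} - 96\right)^{2} = \left(- \frac{2317}{26}\right)^{2} = \frac{5368489}{676}$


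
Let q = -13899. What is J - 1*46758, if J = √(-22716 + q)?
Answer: -46758 + I*√36615 ≈ -46758.0 + 191.35*I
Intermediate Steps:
J = I*√36615 (J = √(-22716 - 13899) = √(-36615) = I*√36615 ≈ 191.35*I)
J - 1*46758 = I*√36615 - 1*46758 = I*√36615 - 46758 = -46758 + I*√36615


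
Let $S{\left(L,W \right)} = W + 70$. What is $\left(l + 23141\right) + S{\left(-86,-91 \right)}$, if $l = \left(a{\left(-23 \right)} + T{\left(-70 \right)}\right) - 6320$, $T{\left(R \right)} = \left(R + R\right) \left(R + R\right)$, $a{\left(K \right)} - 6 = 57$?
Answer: $36463$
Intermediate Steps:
$a{\left(K \right)} = 63$ ($a{\left(K \right)} = 6 + 57 = 63$)
$T{\left(R \right)} = 4 R^{2}$ ($T{\left(R \right)} = 2 R 2 R = 4 R^{2}$)
$S{\left(L,W \right)} = 70 + W$
$l = 13343$ ($l = \left(63 + 4 \left(-70\right)^{2}\right) - 6320 = \left(63 + 4 \cdot 4900\right) - 6320 = \left(63 + 19600\right) - 6320 = 19663 - 6320 = 13343$)
$\left(l + 23141\right) + S{\left(-86,-91 \right)} = \left(13343 + 23141\right) + \left(70 - 91\right) = 36484 - 21 = 36463$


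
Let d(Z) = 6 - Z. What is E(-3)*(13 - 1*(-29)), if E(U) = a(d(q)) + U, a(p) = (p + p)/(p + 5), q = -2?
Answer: -966/13 ≈ -74.308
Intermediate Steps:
a(p) = 2*p/(5 + p) (a(p) = (2*p)/(5 + p) = 2*p/(5 + p))
E(U) = 16/13 + U (E(U) = 2*(6 - 1*(-2))/(5 + (6 - 1*(-2))) + U = 2*(6 + 2)/(5 + (6 + 2)) + U = 2*8/(5 + 8) + U = 2*8/13 + U = 2*8*(1/13) + U = 16/13 + U)
E(-3)*(13 - 1*(-29)) = (16/13 - 3)*(13 - 1*(-29)) = -23*(13 + 29)/13 = -23/13*42 = -966/13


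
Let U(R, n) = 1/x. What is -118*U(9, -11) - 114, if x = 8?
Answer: -515/4 ≈ -128.75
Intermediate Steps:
U(R, n) = ⅛ (U(R, n) = 1/8 = ⅛)
-118*U(9, -11) - 114 = -118*⅛ - 114 = -59/4 - 114 = -515/4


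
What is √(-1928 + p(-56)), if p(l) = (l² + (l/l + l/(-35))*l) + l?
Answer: 2*√6290/5 ≈ 31.724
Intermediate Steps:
p(l) = l + l² + l*(1 - l/35) (p(l) = (l² + (1 + l*(-1/35))*l) + l = (l² + (1 - l/35)*l) + l = (l² + l*(1 - l/35)) + l = l + l² + l*(1 - l/35))
√(-1928 + p(-56)) = √(-1928 + (2/35)*(-56)*(35 + 17*(-56))) = √(-1928 + (2/35)*(-56)*(35 - 952)) = √(-1928 + (2/35)*(-56)*(-917)) = √(-1928 + 14672/5) = √(5032/5) = 2*√6290/5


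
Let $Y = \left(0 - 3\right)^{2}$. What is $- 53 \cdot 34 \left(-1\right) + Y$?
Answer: $1811$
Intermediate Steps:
$Y = 9$ ($Y = \left(-3\right)^{2} = 9$)
$- 53 \cdot 34 \left(-1\right) + Y = - 53 \cdot 34 \left(-1\right) + 9 = \left(-53\right) \left(-34\right) + 9 = 1802 + 9 = 1811$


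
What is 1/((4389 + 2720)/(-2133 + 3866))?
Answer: 1733/7109 ≈ 0.24378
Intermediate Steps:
1/((4389 + 2720)/(-2133 + 3866)) = 1/(7109/1733) = 1733/7109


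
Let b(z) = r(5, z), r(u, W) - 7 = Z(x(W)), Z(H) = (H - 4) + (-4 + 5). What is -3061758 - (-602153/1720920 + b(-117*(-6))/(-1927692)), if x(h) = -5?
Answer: -846423850657371097/276450309720 ≈ -3.0618e+6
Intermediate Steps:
Z(H) = -3 + H (Z(H) = (-4 + H) + 1 = -3 + H)
r(u, W) = -1 (r(u, W) = 7 + (-3 - 5) = 7 - 8 = -1)
b(z) = -1
-3061758 - (-602153/1720920 + b(-117*(-6))/(-1927692)) = -3061758 - (-602153/1720920 - 1/(-1927692)) = -3061758 - (-602153*1/1720920 - 1*(-1/1927692)) = -3061758 - (-602153/1720920 + 1/1927692) = -3061758 - 1*(-96730316663/276450309720) = -3061758 + 96730316663/276450309720 = -846423850657371097/276450309720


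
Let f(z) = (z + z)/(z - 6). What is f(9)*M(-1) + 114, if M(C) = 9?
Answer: 168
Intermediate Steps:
f(z) = 2*z/(-6 + z) (f(z) = (2*z)/(-6 + z) = 2*z/(-6 + z))
f(9)*M(-1) + 114 = (2*9/(-6 + 9))*9 + 114 = (2*9/3)*9 + 114 = (2*9*(⅓))*9 + 114 = 6*9 + 114 = 54 + 114 = 168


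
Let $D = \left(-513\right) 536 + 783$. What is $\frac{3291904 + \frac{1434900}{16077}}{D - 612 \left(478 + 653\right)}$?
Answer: $- \frac{17641791836}{5178707163} \approx -3.4066$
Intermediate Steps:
$D = -274185$ ($D = -274968 + 783 = -274185$)
$\frac{3291904 + \frac{1434900}{16077}}{D - 612 \left(478 + 653\right)} = \frac{3291904 + \frac{1434900}{16077}}{-274185 - 612 \left(478 + 653\right)} = \frac{3291904 + 1434900 \cdot \frac{1}{16077}}{-274185 - 692172} = \frac{3291904 + \frac{478300}{5359}}{-274185 - 692172} = \frac{17641791836}{5359 \left(-966357\right)} = \frac{17641791836}{5359} \left(- \frac{1}{966357}\right) = - \frac{17641791836}{5178707163}$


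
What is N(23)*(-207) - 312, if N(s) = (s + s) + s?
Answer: -14595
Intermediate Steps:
N(s) = 3*s (N(s) = 2*s + s = 3*s)
N(23)*(-207) - 312 = (3*23)*(-207) - 312 = 69*(-207) - 312 = -14283 - 312 = -14595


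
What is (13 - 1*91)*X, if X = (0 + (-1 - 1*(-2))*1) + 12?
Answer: -1014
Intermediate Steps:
X = 13 (X = (0 + (-1 + 2)*1) + 12 = (0 + 1*1) + 12 = (0 + 1) + 12 = 1 + 12 = 13)
(13 - 1*91)*X = (13 - 1*91)*13 = (13 - 91)*13 = -78*13 = -1014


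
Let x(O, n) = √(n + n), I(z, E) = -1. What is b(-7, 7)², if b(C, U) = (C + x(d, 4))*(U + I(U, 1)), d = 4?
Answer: 2052 - 1008*√2 ≈ 626.47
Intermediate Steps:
x(O, n) = √2*√n (x(O, n) = √(2*n) = √2*√n)
b(C, U) = (-1 + U)*(C + 2*√2) (b(C, U) = (C + √2*√4)*(U - 1) = (C + √2*2)*(-1 + U) = (C + 2*√2)*(-1 + U) = (-1 + U)*(C + 2*√2))
b(-7, 7)² = (-1*(-7) - 2*√2 - 7*7 + 2*7*√2)² = (7 - 2*√2 - 49 + 14*√2)² = (-42 + 12*√2)²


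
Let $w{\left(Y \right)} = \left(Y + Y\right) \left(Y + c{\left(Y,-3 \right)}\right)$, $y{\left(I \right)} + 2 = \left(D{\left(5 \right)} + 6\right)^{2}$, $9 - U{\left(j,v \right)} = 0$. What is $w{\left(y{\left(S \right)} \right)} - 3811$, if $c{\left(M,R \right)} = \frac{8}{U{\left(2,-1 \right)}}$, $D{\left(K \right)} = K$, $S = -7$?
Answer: $\frac{222503}{9} \approx 24723.0$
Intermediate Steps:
$U{\left(j,v \right)} = 9$ ($U{\left(j,v \right)} = 9 - 0 = 9 + 0 = 9$)
$c{\left(M,R \right)} = \frac{8}{9}$
$y{\left(I \right)} = 119$ ($y{\left(I \right)} = -2 + \left(5 + 6\right)^{2} = -2 + 11^{2} = -2 + 121 = 119$)
$w{\left(Y \right)} = 2 Y \left(\frac{8}{9} + Y\right)$ ($w{\left(Y \right)} = \left(Y + Y\right) \left(Y + \frac{8}{9}\right) = 2 Y \left(\frac{8}{9} + Y\right)$)
$w{\left(y{\left(S \right)} \right)} - 3811 = \frac{2}{9} \cdot 119 \left(8 + 9 \cdot 119\right) - 3811 = \frac{2}{9} \cdot 119 \left(8 + 1071\right) - 3811 = \frac{2}{9} \cdot 119 \cdot 1079 - 3811 = \frac{256802}{9} - 3811 = \frac{222503}{9}$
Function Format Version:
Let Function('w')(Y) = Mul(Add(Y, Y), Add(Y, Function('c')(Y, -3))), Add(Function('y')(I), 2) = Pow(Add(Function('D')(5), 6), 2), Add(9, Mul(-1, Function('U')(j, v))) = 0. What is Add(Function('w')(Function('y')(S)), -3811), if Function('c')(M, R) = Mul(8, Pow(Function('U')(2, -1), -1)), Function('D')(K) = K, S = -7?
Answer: Rational(222503, 9) ≈ 24723.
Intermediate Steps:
Function('U')(j, v) = 9 (Function('U')(j, v) = Add(9, Mul(-1, 0)) = Add(9, 0) = 9)
Function('c')(M, R) = Rational(8, 9) (Function('c')(M, R) = Mul(8, Pow(9, -1)) = Mul(8, Rational(1, 9)) = Rational(8, 9))
Function('y')(I) = 119 (Function('y')(I) = Add(-2, Pow(Add(5, 6), 2)) = Add(-2, Pow(11, 2)) = Add(-2, 121) = 119)
Function('w')(Y) = Mul(2, Y, Add(Rational(8, 9), Y)) (Function('w')(Y) = Mul(Add(Y, Y), Add(Y, Rational(8, 9))) = Mul(Mul(2, Y), Add(Rational(8, 9), Y)) = Mul(2, Y, Add(Rational(8, 9), Y)))
Add(Function('w')(Function('y')(S)), -3811) = Add(Mul(Rational(2, 9), 119, Add(8, Mul(9, 119))), -3811) = Add(Mul(Rational(2, 9), 119, Add(8, 1071)), -3811) = Add(Mul(Rational(2, 9), 119, 1079), -3811) = Add(Rational(256802, 9), -3811) = Rational(222503, 9)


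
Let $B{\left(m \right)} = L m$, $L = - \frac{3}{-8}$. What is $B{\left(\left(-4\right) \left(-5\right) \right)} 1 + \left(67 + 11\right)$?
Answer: $\frac{171}{2} \approx 85.5$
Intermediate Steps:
$L = \frac{3}{8}$ ($L = \left(-3\right) \left(- \frac{1}{8}\right) = \frac{3}{8} \approx 0.375$)
$B{\left(m \right)} = \frac{3 m}{8}$
$B{\left(\left(-4\right) \left(-5\right) \right)} 1 + \left(67 + 11\right) = \frac{3 \left(\left(-4\right) \left(-5\right)\right)}{8} \cdot 1 + \left(67 + 11\right) = \frac{3}{8} \cdot 20 \cdot 1 + 78 = \frac{15}{2} \cdot 1 + 78 = \frac{15}{2} + 78 = \frac{171}{2}$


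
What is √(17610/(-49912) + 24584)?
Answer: √3827685764261/12478 ≈ 156.79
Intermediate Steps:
√(17610/(-49912) + 24584) = √(17610*(-1/49912) + 24584) = √(-8805/24956 + 24584) = √(613509499/24956) = √3827685764261/12478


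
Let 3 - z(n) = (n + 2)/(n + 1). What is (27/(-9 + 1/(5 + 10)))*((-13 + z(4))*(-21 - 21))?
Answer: -95256/67 ≈ -1421.7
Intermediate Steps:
z(n) = 3 - (2 + n)/(1 + n) (z(n) = 3 - (n + 2)/(n + 1) = 3 - (2 + n)/(1 + n))
(27/(-9 + 1/(5 + 10)))*((-13 + z(4))*(-21 - 21)) = (27/(-9 + 1/(5 + 10)))*((-13 + (1 + 2*4)/(1 + 4))*(-21 - 21)) = (27/(-9 + 1/15))*((-13 + (1 + 8)/5)*(-42)) = (27/(-9 + 1/15))*((-13 + (⅕)*9)*(-42)) = (27/(-134/15))*((-13 + 9/5)*(-42)) = (27*(-15/134))*(-56/5*(-42)) = -405/134*2352/5 = -95256/67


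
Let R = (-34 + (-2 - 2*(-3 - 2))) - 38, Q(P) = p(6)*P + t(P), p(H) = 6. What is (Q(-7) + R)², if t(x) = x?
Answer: 12769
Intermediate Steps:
Q(P) = 7*P (Q(P) = 6*P + P = 7*P)
R = -64 (R = (-34 + (-2 - 2*(-5))) - 38 = (-34 + (-2 + 10)) - 38 = (-34 + 8) - 38 = -26 - 38 = -64)
(Q(-7) + R)² = (7*(-7) - 64)² = (-49 - 64)² = (-113)² = 12769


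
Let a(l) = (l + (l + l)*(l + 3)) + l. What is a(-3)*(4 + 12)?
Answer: -96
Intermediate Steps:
a(l) = 2*l + 2*l*(3 + l) (a(l) = (l + (2*l)*(3 + l)) + l = (l + 2*l*(3 + l)) + l = 2*l + 2*l*(3 + l))
a(-3)*(4 + 12) = (2*(-3)*(4 - 3))*(4 + 12) = (2*(-3)*1)*16 = -6*16 = -96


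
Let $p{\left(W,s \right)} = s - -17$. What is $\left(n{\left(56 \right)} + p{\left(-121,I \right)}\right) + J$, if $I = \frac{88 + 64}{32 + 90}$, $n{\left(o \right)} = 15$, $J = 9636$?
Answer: $\frac{589824}{61} \approx 9669.3$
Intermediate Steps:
$I = \frac{76}{61}$ ($I = \frac{152}{122} = 152 \cdot \frac{1}{122} = \frac{76}{61} \approx 1.2459$)
$p{\left(W,s \right)} = 17 + s$ ($p{\left(W,s \right)} = s + 17 = 17 + s$)
$\left(n{\left(56 \right)} + p{\left(-121,I \right)}\right) + J = \left(15 + \left(17 + \frac{76}{61}\right)\right) + 9636 = \left(15 + \frac{1113}{61}\right) + 9636 = \frac{2028}{61} + 9636 = \frac{589824}{61}$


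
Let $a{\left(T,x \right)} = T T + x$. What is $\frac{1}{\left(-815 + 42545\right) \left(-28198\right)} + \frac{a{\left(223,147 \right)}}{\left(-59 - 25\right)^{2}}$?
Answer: $\frac{611345998729}{86487636690} \approx 7.0686$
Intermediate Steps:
$a{\left(T,x \right)} = x + T^{2}$ ($a{\left(T,x \right)} = T^{2} + x = x + T^{2}$)
$\frac{1}{\left(-815 + 42545\right) \left(-28198\right)} + \frac{a{\left(223,147 \right)}}{\left(-59 - 25\right)^{2}} = \frac{1}{\left(-815 + 42545\right) \left(-28198\right)} + \frac{147 + 223^{2}}{\left(-59 - 25\right)^{2}} = \frac{1}{41730} \left(- \frac{1}{28198}\right) + \frac{147 + 49729}{\left(-84\right)^{2}} = \frac{1}{41730} \left(- \frac{1}{28198}\right) + \frac{49876}{7056} = - \frac{1}{1176702540} + 49876 \cdot \frac{1}{7056} = - \frac{1}{1176702540} + \frac{12469}{1764} = \frac{611345998729}{86487636690}$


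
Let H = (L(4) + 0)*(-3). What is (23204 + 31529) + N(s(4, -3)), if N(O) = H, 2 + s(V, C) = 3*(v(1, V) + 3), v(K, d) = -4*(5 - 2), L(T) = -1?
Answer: 54736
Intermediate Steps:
v(K, d) = -12 (v(K, d) = -4*3 = -12)
s(V, C) = -29 (s(V, C) = -2 + 3*(-12 + 3) = -2 + 3*(-9) = -2 - 27 = -29)
H = 3 (H = (-1 + 0)*(-3) = -1*(-3) = 3)
N(O) = 3
(23204 + 31529) + N(s(4, -3)) = (23204 + 31529) + 3 = 54733 + 3 = 54736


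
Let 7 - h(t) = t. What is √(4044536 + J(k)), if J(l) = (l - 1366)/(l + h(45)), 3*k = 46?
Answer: 25*√1870221/17 ≈ 2011.1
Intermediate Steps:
k = 46/3 (k = (⅓)*46 = 46/3 ≈ 15.333)
h(t) = 7 - t
J(l) = (-1366 + l)/(-38 + l) (J(l) = (l - 1366)/(l + (7 - 1*45)) = (-1366 + l)/(l + (7 - 45)) = (-1366 + l)/(l - 38) = (-1366 + l)/(-38 + l))
√(4044536 + J(k)) = √(4044536 + (-1366 + 46/3)/(-38 + 46/3)) = √(4044536 - 4052/3/(-68/3)) = √(4044536 - 3/68*(-4052/3)) = √(4044536 + 1013/17) = √(68758125/17) = 25*√1870221/17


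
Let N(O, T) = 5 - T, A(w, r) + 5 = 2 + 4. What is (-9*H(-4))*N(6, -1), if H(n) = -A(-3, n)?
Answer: 54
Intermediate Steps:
A(w, r) = 1 (A(w, r) = -5 + (2 + 4) = -5 + 6 = 1)
H(n) = -1 (H(n) = -1*1 = -1)
(-9*H(-4))*N(6, -1) = (-9*(-1))*(5 - 1*(-1)) = 9*(5 + 1) = 9*6 = 54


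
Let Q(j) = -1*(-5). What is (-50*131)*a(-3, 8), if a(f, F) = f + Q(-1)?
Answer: -13100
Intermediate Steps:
Q(j) = 5
a(f, F) = 5 + f (a(f, F) = f + 5 = 5 + f)
(-50*131)*a(-3, 8) = (-50*131)*(5 - 3) = -6550*2 = -13100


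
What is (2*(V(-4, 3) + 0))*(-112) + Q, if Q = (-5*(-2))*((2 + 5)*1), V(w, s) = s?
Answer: -602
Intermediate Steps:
Q = 70 (Q = 10*(7*1) = 10*7 = 70)
(2*(V(-4, 3) + 0))*(-112) + Q = (2*(3 + 0))*(-112) + 70 = (2*3)*(-112) + 70 = 6*(-112) + 70 = -672 + 70 = -602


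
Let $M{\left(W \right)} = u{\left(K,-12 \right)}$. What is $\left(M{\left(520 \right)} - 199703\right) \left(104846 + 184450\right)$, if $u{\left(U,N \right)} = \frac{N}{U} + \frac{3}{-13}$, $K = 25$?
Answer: $- \frac{18776382530976}{325} \approx -5.7773 \cdot 10^{10}$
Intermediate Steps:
$u{\left(U,N \right)} = - \frac{3}{13} + \frac{N}{U}$ ($u{\left(U,N \right)} = \frac{N}{U} + 3 \left(- \frac{1}{13}\right) = \frac{N}{U} - \frac{3}{13} = - \frac{3}{13} + \frac{N}{U}$)
$M{\left(W \right)} = - \frac{231}{325}$ ($M{\left(W \right)} = - \frac{3}{13} - \frac{12}{25} = - \frac{231}{325}$)
$\left(M{\left(520 \right)} - 199703\right) \left(104846 + 184450\right) = \left(- \frac{231}{325} - 199703\right) \left(104846 + 184450\right) = \left(- \frac{64903706}{325}\right) 289296 = - \frac{18776382530976}{325}$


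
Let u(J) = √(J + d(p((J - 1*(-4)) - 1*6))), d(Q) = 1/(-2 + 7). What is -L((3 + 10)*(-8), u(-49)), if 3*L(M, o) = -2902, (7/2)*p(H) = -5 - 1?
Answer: 2902/3 ≈ 967.33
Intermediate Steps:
p(H) = -12/7 (p(H) = 2*(-5 - 1)/7 = (2/7)*(-6) = -12/7)
d(Q) = ⅕ (d(Q) = 1/5 = ⅕)
u(J) = √(⅕ + J) (u(J) = √(J + ⅕) = √(⅕ + J))
L(M, o) = -2902/3 (L(M, o) = (⅓)*(-2902) = -2902/3)
-L((3 + 10)*(-8), u(-49)) = -1*(-2902/3) = 2902/3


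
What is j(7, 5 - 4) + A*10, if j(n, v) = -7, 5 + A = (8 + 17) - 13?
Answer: 63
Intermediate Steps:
A = 7 (A = -5 + ((8 + 17) - 13) = -5 + (25 - 13) = -5 + 12 = 7)
j(7, 5 - 4) + A*10 = -7 + 7*10 = -7 + 70 = 63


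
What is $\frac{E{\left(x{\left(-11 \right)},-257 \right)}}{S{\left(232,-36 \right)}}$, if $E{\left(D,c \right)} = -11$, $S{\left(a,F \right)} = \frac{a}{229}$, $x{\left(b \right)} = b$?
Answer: $- \frac{2519}{232} \approx -10.858$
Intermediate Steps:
$S{\left(a,F \right)} = \frac{a}{229}$ ($S{\left(a,F \right)} = a \frac{1}{229} = \frac{a}{229}$)
$\frac{E{\left(x{\left(-11 \right)},-257 \right)}}{S{\left(232,-36 \right)}} = - \frac{11}{\frac{1}{229} \cdot 232} = - \frac{11}{\frac{232}{229}} = \left(-11\right) \frac{229}{232} = - \frac{2519}{232}$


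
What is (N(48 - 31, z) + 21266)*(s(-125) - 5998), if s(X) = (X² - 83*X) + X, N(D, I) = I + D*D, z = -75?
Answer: 426957960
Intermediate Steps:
N(D, I) = I + D²
s(X) = X² - 82*X
(N(48 - 31, z) + 21266)*(s(-125) - 5998) = ((-75 + (48 - 31)²) + 21266)*(-125*(-82 - 125) - 5998) = ((-75 + 17²) + 21266)*(-125*(-207) - 5998) = ((-75 + 289) + 21266)*(25875 - 5998) = (214 + 21266)*19877 = 21480*19877 = 426957960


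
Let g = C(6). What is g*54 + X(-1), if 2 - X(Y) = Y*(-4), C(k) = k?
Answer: 322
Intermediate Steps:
X(Y) = 2 + 4*Y (X(Y) = 2 - Y*(-4) = 2 - (-4)*Y = 2 + 4*Y)
g = 6
g*54 + X(-1) = 6*54 + (2 + 4*(-1)) = 324 + (2 - 4) = 324 - 2 = 322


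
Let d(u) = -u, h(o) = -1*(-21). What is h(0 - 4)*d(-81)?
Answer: 1701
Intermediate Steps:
h(o) = 21
h(0 - 4)*d(-81) = 21*(-1*(-81)) = 21*81 = 1701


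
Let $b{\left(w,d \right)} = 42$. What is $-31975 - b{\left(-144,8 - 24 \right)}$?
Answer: $-32017$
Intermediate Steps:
$-31975 - b{\left(-144,8 - 24 \right)} = -31975 - 42 = -32017$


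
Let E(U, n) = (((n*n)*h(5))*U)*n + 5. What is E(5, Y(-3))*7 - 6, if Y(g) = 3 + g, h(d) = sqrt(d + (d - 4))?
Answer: 29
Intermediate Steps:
h(d) = sqrt(-4 + 2*d) (h(d) = sqrt(d + (-4 + d)) = sqrt(-4 + 2*d))
E(U, n) = 5 + U*sqrt(6)*n**3 (E(U, n) = (((n*n)*sqrt(-4 + 2*5))*U)*n + 5 = ((n**2*sqrt(-4 + 10))*U)*n + 5 = ((n**2*sqrt(6))*U)*n + 5 = ((sqrt(6)*n**2)*U)*n + 5 = (U*sqrt(6)*n**2)*n + 5 = U*sqrt(6)*n**3 + 5 = 5 + U*sqrt(6)*n**3)
E(5, Y(-3))*7 - 6 = (5 + 5*sqrt(6)*(3 - 3)**3)*7 - 6 = (5 + 5*sqrt(6)*0**3)*7 - 6 = (5 + 5*sqrt(6)*0)*7 - 6 = (5 + 0)*7 - 6 = 5*7 - 6 = 35 - 6 = 29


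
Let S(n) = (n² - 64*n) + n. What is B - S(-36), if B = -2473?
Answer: -6037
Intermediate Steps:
S(n) = n² - 63*n
B - S(-36) = -2473 - (-36)*(-63 - 36) = -2473 - (-36)*(-99) = -2473 - 1*3564 = -2473 - 3564 = -6037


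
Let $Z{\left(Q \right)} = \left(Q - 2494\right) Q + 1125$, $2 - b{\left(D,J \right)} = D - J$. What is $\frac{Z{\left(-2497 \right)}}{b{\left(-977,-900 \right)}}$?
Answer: $\frac{12463652}{79} \approx 1.5777 \cdot 10^{5}$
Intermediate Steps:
$b{\left(D,J \right)} = 2 + J - D$ ($b{\left(D,J \right)} = 2 - \left(D - J\right) = 2 + J - D$)
$Z{\left(Q \right)} = 1125 + Q \left(-2494 + Q\right)$ ($Z{\left(Q \right)} = \left(-2494 + Q\right) Q + 1125 = Q \left(-2494 + Q\right) + 1125 = 1125 + Q \left(-2494 + Q\right)$)
$\frac{Z{\left(-2497 \right)}}{b{\left(-977,-900 \right)}} = \frac{1125 + \left(-2497\right)^{2} - -6227518}{2 - 900 - -977} = \frac{1125 + 6235009 + 6227518}{2 - 900 + 977} = \frac{12463652}{79}$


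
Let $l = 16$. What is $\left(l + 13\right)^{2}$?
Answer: $841$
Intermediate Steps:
$\left(l + 13\right)^{2} = \left(16 + 13\right)^{2} = 29^{2} = 841$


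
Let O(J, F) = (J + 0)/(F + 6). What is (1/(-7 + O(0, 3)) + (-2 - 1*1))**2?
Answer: 484/49 ≈ 9.8775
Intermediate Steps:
O(J, F) = J/(6 + F)
(1/(-7 + O(0, 3)) + (-2 - 1*1))**2 = (1/(-7 + 0/(6 + 3)) + (-2 - 1*1))**2 = (1/(-7 + 0/9) + (-2 - 1))**2 = (1/(-7 + 0*(1/9)) - 3)**2 = (1/(-7 + 0) - 3)**2 = (1/(-7) - 3)**2 = (-1/7 - 3)**2 = (-22/7)**2 = 484/49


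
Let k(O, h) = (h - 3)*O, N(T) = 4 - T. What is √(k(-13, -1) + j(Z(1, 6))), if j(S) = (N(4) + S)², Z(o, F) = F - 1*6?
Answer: 2*√13 ≈ 7.2111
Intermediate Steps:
k(O, h) = O*(-3 + h) (k(O, h) = (-3 + h)*O = O*(-3 + h))
Z(o, F) = -6 + F (Z(o, F) = F - 6 = -6 + F)
j(S) = S² (j(S) = ((4 - 1*4) + S)² = ((4 - 4) + S)² = (0 + S)² = S²)
√(k(-13, -1) + j(Z(1, 6))) = √(-13*(-3 - 1) + (-6 + 6)²) = √(-13*(-4) + 0²) = √(52 + 0) = √52 = 2*√13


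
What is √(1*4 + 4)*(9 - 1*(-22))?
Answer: 62*√2 ≈ 87.681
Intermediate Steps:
√(1*4 + 4)*(9 - 1*(-22)) = √(4 + 4)*(9 + 22) = √8*31 = (2*√2)*31 = 62*√2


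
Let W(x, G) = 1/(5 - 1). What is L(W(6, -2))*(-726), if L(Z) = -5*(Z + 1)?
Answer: 9075/2 ≈ 4537.5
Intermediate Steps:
W(x, G) = ¼ (W(x, G) = 1/4 = ¼)
L(Z) = -5 - 5*Z (L(Z) = -5*(1 + Z) = -5 - 5*Z)
L(W(6, -2))*(-726) = (-5 - 5*¼)*(-726) = (-5 - 5/4)*(-726) = -25/4*(-726) = 9075/2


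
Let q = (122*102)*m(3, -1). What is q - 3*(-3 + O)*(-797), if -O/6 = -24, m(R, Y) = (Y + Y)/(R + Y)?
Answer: 324687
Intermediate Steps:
m(R, Y) = 2*Y/(R + Y) (m(R, Y) = (2*Y)/(R + Y) = 2*Y/(R + Y))
O = 144 (O = -6*(-24) = 144)
q = -12444 (q = (122*102)*(2*(-1)/(3 - 1)) = 12444*(2*(-1)/2) = 12444*(2*(-1)*(½)) = 12444*(-1) = -12444)
q - 3*(-3 + O)*(-797) = -12444 - 3*(-3 + 144)*(-797) = -12444 - 3*141*(-797) = -12444 - 423*(-797) = -12444 - 1*(-337131) = -12444 + 337131 = 324687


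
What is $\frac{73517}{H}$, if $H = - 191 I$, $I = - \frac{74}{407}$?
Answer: $\frac{808687}{382} \approx 2117.0$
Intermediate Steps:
$I = - \frac{2}{11}$ ($I = \left(-74\right) \frac{1}{407} = - \frac{2}{11} \approx -0.18182$)
$H = \frac{382}{11}$ ($H = \left(-191\right) \left(- \frac{2}{11}\right) = \frac{382}{11} \approx 34.727$)
$\frac{73517}{H} = \frac{73517}{\frac{382}{11}} = 73517 \cdot \frac{11}{382} = \frac{808687}{382}$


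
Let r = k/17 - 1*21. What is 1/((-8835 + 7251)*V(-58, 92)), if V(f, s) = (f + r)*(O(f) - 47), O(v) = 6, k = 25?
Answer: -17/85596192 ≈ -1.9861e-7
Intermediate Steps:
r = -332/17 (r = 25/17 - 1*21 = 25*(1/17) - 21 = 25/17 - 21 = -332/17 ≈ -19.529)
V(f, s) = 13612/17 - 41*f (V(f, s) = (f - 332/17)*(6 - 47) = (-332/17 + f)*(-41) = 13612/17 - 41*f)
1/((-8835 + 7251)*V(-58, 92)) = 1/((-8835 + 7251)*(13612/17 - 41*(-58))) = 1/((-1584)*(13612/17 + 2378)) = -1/(1584*54038/17) = -1/1584*17/54038 = -17/85596192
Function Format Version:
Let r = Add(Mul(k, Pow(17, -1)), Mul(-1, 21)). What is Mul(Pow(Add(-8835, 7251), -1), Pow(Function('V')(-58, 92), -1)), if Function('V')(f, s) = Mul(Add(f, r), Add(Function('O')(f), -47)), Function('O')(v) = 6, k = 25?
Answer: Rational(-17, 85596192) ≈ -1.9861e-7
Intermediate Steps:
r = Rational(-332, 17) (r = Add(Mul(25, Pow(17, -1)), Mul(-1, 21)) = Add(Mul(25, Rational(1, 17)), -21) = Add(Rational(25, 17), -21) = Rational(-332, 17) ≈ -19.529)
Function('V')(f, s) = Add(Rational(13612, 17), Mul(-41, f)) (Function('V')(f, s) = Mul(Add(f, Rational(-332, 17)), Add(6, -47)) = Mul(Add(Rational(-332, 17), f), -41) = Add(Rational(13612, 17), Mul(-41, f)))
Mul(Pow(Add(-8835, 7251), -1), Pow(Function('V')(-58, 92), -1)) = Mul(Pow(Add(-8835, 7251), -1), Pow(Add(Rational(13612, 17), Mul(-41, -58)), -1)) = Mul(Pow(-1584, -1), Pow(Add(Rational(13612, 17), 2378), -1)) = Mul(Rational(-1, 1584), Pow(Rational(54038, 17), -1)) = Mul(Rational(-1, 1584), Rational(17, 54038)) = Rational(-17, 85596192)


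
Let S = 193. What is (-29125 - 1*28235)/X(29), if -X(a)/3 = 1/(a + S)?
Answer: 4244640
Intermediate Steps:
X(a) = -3/(193 + a) (X(a) = -3/(a + 193) = -3/(193 + a))
(-29125 - 1*28235)/X(29) = (-29125 - 1*28235)/((-3/(193 + 29))) = (-29125 - 28235)/((-3/222)) = -57360/((-3*1/222)) = -57360/(-1/74) = -57360*(-74) = 4244640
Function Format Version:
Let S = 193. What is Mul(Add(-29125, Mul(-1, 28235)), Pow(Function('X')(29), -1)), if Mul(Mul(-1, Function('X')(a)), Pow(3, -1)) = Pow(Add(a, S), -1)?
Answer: 4244640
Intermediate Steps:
Function('X')(a) = Mul(-3, Pow(Add(193, a), -1)) (Function('X')(a) = Mul(-3, Pow(Add(a, 193), -1)) = Mul(-3, Pow(Add(193, a), -1)))
Mul(Add(-29125, Mul(-1, 28235)), Pow(Function('X')(29), -1)) = Mul(Add(-29125, Mul(-1, 28235)), Pow(Mul(-3, Pow(Add(193, 29), -1)), -1)) = Mul(Add(-29125, -28235), Pow(Mul(-3, Pow(222, -1)), -1)) = Mul(-57360, Pow(Mul(-3, Rational(1, 222)), -1)) = Mul(-57360, Pow(Rational(-1, 74), -1)) = Mul(-57360, -74) = 4244640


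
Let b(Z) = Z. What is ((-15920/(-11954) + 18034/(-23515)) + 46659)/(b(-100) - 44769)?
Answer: -6557962413327/6306300035695 ≈ -1.0399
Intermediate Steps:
((-15920/(-11954) + 18034/(-23515)) + 46659)/(b(-100) - 44769) = ((-15920/(-11954) + 18034/(-23515)) + 46659)/(-100 - 44769) = ((-15920*(-1/11954) + 18034*(-1/23515)) + 46659)/(-44869) = ((7960/5977 - 18034/23515) + 46659)*(-1/44869) = (79390182/140549155 + 46659)*(-1/44869) = (6557962413327/140549155)*(-1/44869) = -6557962413327/6306300035695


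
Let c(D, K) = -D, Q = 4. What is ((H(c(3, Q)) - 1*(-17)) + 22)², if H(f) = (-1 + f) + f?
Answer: 1024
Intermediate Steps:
H(f) = -1 + 2*f
((H(c(3, Q)) - 1*(-17)) + 22)² = (((-1 + 2*(-1*3)) - 1*(-17)) + 22)² = (((-1 + 2*(-3)) + 17) + 22)² = (((-1 - 6) + 17) + 22)² = ((-7 + 17) + 22)² = (10 + 22)² = 32² = 1024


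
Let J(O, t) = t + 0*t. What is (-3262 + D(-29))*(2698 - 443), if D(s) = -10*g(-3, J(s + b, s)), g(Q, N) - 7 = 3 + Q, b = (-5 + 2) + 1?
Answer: -7513660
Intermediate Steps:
b = -2 (b = -3 + 1 = -2)
J(O, t) = t (J(O, t) = t + 0 = t)
g(Q, N) = 10 + Q (g(Q, N) = 7 + (3 + Q) = 10 + Q)
D(s) = -70 (D(s) = -10*(10 - 3) = -10*7 = -70)
(-3262 + D(-29))*(2698 - 443) = (-3262 - 70)*(2698 - 443) = -3332*2255 = -7513660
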